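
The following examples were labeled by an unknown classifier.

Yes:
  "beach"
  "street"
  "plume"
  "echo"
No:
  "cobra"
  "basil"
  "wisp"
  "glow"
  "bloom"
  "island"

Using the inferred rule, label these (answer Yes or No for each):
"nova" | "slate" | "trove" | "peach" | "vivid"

Looking at the examples, the only property every 'Yes' case has and every 'No' case lacks is: contains 'e'.
"nova" — no 'e', hence No.
"slate" — has 'e', hence Yes.
"trove" — has 'e', hence Yes.
"peach" — has 'e', hence Yes.
"vivid" — no 'e', hence No.

No, Yes, Yes, Yes, No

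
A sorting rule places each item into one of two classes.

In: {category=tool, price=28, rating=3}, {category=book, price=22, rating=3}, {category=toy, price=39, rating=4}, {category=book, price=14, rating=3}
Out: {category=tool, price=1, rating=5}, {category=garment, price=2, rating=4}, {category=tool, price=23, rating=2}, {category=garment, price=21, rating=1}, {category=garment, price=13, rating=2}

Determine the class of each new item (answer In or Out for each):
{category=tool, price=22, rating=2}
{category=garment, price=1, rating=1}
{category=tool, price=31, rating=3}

Out, Out, In

The pattern is that an item is 'In' exactly when: rating ≥ 3 AND price ≥ 13.
{category=tool, price=22, rating=2} — rating = 2, price = 22, hence Out.
{category=garment, price=1, rating=1} — rating = 1, price = 1, hence Out.
{category=tool, price=31, rating=3} — rating = 3, price = 31, hence In.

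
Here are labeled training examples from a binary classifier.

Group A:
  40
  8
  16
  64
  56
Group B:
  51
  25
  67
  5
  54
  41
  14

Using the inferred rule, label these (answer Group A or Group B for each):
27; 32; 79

One predicate separates the groups cleanly: multiple of 4.
27: 27 = 4·6 + 3 — does not fit, so Group B.
32: 32 = 4·8 — passes, so Group A.
79: 79 = 4·19 + 3 — does not fit, so Group B.

Group B, Group A, Group B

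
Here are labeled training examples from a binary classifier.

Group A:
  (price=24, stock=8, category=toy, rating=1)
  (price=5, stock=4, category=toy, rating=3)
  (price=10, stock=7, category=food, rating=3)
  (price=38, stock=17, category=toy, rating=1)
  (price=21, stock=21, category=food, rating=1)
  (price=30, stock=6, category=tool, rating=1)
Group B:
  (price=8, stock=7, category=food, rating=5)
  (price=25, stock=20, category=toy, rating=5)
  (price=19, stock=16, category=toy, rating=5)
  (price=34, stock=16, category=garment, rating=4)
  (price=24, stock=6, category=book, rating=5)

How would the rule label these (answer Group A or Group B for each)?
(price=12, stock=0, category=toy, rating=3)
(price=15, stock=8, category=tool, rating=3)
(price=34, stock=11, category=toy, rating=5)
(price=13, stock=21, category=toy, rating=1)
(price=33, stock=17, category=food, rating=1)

The pattern is that an item is 'Group A' exactly when: rating ≤ 3.
(price=12, stock=0, category=toy, rating=3) → rating = 3 → Group A.
(price=15, stock=8, category=tool, rating=3) → rating = 3 → Group A.
(price=34, stock=11, category=toy, rating=5) → rating = 5 → Group B.
(price=13, stock=21, category=toy, rating=1) → rating = 1 → Group A.
(price=33, stock=17, category=food, rating=1) → rating = 1 → Group A.

Group A, Group A, Group B, Group A, Group A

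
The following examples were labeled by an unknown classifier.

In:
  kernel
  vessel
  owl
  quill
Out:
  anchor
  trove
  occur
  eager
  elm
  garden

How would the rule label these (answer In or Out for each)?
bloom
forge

Out, Out

Checking candidate rules against both groups, what survives is: ends with 'l'.
bloom → ends with 'm' → Out.
forge → ends with 'e' → Out.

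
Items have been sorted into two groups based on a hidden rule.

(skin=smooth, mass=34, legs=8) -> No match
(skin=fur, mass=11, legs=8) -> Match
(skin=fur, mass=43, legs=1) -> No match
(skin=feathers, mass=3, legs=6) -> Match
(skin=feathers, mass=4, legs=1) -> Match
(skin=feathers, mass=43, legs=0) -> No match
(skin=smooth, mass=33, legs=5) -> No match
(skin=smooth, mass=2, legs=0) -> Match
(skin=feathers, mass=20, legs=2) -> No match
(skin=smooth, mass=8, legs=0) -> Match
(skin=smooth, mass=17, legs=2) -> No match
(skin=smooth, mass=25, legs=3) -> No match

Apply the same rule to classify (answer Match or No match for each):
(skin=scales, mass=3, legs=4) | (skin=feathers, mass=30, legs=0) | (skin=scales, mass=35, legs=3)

Match, No match, No match

The common property of the 'Match' items is: mass ≤ 11. No 'No match' item has it.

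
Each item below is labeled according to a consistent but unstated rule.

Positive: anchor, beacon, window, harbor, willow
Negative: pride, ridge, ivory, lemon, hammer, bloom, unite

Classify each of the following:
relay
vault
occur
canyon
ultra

One predicate separates the groups cleanly: even length AND contains 'o'.
Negative: relay, since length 5, no 'o'.
Negative: vault, since length 5, no 'o'.
Negative: occur, since length 5, has 'o'.
Positive: canyon, since length 6, has 'o'.
Negative: ultra, since length 5, no 'o'.

Negative, Negative, Negative, Positive, Negative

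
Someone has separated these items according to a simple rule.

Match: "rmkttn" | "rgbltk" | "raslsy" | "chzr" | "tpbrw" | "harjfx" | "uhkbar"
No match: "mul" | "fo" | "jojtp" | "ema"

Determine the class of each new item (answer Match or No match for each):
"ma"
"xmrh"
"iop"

Rule: contains 'r'. This holds for each 'Match' example and fails for each 'No match' one.
No match: "ma", since no 'r'. Match: "xmrh", since has 'r'. No match: "iop", since no 'r'.

No match, Match, No match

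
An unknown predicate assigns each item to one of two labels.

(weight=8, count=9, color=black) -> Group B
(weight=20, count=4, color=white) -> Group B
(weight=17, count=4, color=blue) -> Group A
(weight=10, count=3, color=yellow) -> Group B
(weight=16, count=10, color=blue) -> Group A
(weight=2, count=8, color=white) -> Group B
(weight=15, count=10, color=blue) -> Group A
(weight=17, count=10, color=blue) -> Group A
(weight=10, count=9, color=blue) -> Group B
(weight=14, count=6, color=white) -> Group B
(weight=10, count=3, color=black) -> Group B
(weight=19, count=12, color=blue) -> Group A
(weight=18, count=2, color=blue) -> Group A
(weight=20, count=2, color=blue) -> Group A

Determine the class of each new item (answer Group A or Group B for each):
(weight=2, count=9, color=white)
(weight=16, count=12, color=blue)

Group B, Group A

One predicate separates the groups cleanly: color is blue AND weight ≥ 14.
(weight=2, count=9, color=white) — color is white, weight = 2, hence Group B. (weight=16, count=12, color=blue) — color is blue, weight = 16, hence Group A.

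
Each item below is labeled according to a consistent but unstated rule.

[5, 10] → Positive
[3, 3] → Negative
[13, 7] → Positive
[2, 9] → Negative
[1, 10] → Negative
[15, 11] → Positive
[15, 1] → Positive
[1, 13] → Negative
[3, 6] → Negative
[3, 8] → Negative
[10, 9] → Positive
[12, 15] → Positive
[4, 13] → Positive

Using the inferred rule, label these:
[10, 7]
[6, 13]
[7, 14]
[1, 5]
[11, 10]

Positive, Positive, Positive, Negative, Positive

The rule appears to be: sum ≥ 15.
Positive: [10, 7], since 10+7 = 17. Positive: [6, 13], since 6+13 = 19. Positive: [7, 14], since 7+14 = 21. Negative: [1, 5], since 1+5 = 6. Positive: [11, 10], since 11+10 = 21.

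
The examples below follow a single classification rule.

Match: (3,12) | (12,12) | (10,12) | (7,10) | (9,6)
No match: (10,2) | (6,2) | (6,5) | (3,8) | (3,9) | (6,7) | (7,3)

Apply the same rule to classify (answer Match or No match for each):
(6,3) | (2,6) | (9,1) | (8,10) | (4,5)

No match, No match, No match, Match, No match

A rule that fits every label: sum ≥ 15 — true of each 'Match' example, false of each 'No match' one.
(6,3) — 6+3 = 9, hence No match. (2,6) — 2+6 = 8, hence No match. (9,1) — 9+1 = 10, hence No match. (8,10) — 8+10 = 18, hence Match. (4,5) — 4+5 = 9, hence No match.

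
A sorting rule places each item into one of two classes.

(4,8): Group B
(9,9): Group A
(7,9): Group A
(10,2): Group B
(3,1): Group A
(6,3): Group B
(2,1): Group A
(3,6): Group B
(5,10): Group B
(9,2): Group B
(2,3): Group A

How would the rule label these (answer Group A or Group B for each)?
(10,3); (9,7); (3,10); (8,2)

Group B, Group A, Group B, Group B

The rule appears to be: |first − second| ≤ 2.
(10,3) → |10−3| = 7 → Group B.
(9,7) → |9−7| = 2 → Group A.
(3,10) → |3−10| = 7 → Group B.
(8,2) → |8−2| = 6 → Group B.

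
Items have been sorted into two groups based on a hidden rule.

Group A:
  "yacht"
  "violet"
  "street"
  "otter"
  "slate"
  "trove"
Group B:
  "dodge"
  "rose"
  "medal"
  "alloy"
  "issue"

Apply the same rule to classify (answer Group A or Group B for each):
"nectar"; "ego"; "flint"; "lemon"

Group A, Group B, Group A, Group B

Looking at the examples, the only property every 'Group A' case has and every 'Group B' case lacks is: contains 't'.
"nectar": Group A (has 't').
"ego": Group B (no 't').
"flint": Group A (has 't').
"lemon": Group B (no 't').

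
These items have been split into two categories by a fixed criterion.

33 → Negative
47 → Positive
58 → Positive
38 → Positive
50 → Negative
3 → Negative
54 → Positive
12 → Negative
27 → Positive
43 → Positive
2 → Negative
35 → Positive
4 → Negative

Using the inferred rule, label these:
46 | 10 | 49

Positive, Negative, Positive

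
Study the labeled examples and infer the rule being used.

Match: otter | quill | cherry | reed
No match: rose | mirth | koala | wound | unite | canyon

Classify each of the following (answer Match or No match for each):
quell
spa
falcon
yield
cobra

Rule: has a double letter. This holds for each 'Match' example and fails for each 'No match' one.
quell: 'll' doubled, has this property → Match.
spa: no doubled letter, fails the rule → No match.
falcon: no doubled letter, fails the rule → No match.
yield: no doubled letter, fails the rule → No match.
cobra: no doubled letter, fails the rule → No match.

Match, No match, No match, No match, No match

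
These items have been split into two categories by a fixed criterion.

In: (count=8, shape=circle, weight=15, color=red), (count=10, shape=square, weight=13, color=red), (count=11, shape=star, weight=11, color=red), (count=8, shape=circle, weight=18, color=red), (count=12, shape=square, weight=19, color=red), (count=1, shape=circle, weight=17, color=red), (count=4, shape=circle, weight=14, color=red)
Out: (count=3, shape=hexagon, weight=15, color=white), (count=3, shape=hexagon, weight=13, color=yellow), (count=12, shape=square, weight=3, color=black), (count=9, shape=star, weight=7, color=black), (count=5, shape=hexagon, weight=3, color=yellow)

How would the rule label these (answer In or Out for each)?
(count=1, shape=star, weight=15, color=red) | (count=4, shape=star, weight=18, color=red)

All 'In' examples share one property — color is red — and every 'Out' example lacks it.

In, In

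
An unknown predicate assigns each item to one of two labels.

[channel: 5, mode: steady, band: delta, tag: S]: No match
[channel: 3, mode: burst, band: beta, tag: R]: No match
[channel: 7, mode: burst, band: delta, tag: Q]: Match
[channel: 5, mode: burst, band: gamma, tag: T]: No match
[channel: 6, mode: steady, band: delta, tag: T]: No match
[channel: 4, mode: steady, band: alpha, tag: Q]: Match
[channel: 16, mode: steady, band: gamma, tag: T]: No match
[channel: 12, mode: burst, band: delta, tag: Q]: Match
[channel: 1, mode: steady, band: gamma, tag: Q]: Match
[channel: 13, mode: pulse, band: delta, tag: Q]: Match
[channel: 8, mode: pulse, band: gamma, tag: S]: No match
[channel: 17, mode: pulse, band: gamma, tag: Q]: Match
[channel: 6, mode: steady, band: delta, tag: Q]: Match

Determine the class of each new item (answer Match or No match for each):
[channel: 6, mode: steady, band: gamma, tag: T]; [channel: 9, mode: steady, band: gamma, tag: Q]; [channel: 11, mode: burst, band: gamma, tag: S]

Looking at the examples, the only property every 'Match' case has and every 'No match' case lacks is: tag is Q.
No match: [channel: 6, mode: steady, band: gamma, tag: T], since tag is T. Match: [channel: 9, mode: steady, band: gamma, tag: Q], since tag is Q. No match: [channel: 11, mode: burst, band: gamma, tag: S], since tag is S.

No match, Match, No match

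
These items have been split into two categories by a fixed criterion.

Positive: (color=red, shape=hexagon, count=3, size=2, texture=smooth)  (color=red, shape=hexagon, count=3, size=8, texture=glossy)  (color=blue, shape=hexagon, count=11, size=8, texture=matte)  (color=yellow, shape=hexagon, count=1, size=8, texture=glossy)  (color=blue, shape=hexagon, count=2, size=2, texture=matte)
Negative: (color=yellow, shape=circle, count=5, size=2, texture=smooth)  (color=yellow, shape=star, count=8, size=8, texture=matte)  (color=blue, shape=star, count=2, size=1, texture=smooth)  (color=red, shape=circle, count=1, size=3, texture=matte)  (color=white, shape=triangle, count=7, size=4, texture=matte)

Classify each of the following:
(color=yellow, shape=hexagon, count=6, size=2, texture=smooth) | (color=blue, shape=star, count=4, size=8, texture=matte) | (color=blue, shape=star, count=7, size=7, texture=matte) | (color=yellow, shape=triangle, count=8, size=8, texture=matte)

Positive, Negative, Negative, Negative

The classifier is using: shape is hexagon.
(color=yellow, shape=hexagon, count=6, size=2, texture=smooth): shape is hexagon — satisfies this, so Positive.
(color=blue, shape=star, count=4, size=8, texture=matte): shape is star — does not satisfy this, so Negative.
(color=blue, shape=star, count=7, size=7, texture=matte): shape is star — does not satisfy this, so Negative.
(color=yellow, shape=triangle, count=8, size=8, texture=matte): shape is triangle — does not satisfy this, so Negative.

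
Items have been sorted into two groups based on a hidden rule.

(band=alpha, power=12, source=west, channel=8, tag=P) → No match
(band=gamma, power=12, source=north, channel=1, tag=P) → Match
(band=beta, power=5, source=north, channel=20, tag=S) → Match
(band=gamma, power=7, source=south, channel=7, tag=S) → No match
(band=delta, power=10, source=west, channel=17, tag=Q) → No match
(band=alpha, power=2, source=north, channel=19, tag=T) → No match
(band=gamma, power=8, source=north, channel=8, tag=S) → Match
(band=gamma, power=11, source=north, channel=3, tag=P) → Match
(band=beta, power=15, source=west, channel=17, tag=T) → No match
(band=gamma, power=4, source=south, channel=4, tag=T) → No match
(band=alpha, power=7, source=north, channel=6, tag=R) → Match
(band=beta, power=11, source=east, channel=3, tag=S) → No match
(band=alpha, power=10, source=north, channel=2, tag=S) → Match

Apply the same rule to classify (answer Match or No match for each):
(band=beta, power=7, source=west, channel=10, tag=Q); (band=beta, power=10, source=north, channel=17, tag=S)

No match, Match

One predicate separates the groups cleanly: source is north AND power ≥ 4.
(band=beta, power=7, source=west, channel=10, tag=Q): source is west, power = 7, fails the rule → No match. (band=beta, power=10, source=north, channel=17, tag=S): source is north, power = 10, qualifies → Match.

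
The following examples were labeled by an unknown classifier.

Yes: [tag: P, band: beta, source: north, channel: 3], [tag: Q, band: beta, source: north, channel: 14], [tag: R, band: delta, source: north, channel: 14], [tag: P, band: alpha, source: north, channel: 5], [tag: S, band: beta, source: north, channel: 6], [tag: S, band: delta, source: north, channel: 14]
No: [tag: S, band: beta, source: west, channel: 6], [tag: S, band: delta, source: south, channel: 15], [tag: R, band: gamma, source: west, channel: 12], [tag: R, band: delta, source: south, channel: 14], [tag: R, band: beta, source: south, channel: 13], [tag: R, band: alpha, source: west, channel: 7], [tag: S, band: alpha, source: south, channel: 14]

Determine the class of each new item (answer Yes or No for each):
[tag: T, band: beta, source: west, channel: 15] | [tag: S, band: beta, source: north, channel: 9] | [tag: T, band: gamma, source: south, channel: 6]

No, Yes, No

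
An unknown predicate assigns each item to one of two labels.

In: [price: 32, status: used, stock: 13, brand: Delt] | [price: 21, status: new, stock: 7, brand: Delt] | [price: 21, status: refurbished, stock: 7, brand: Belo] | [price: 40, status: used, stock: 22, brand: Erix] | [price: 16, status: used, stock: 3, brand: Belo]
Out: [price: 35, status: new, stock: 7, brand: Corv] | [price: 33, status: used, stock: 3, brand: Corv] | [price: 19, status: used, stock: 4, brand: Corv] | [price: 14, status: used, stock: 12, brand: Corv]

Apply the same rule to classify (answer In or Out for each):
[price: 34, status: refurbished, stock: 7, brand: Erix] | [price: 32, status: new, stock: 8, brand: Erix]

In, In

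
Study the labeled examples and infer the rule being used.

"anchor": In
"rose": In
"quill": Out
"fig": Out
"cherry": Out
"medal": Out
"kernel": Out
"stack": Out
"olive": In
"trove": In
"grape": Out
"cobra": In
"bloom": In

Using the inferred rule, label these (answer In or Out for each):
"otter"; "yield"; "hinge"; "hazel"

In, Out, Out, Out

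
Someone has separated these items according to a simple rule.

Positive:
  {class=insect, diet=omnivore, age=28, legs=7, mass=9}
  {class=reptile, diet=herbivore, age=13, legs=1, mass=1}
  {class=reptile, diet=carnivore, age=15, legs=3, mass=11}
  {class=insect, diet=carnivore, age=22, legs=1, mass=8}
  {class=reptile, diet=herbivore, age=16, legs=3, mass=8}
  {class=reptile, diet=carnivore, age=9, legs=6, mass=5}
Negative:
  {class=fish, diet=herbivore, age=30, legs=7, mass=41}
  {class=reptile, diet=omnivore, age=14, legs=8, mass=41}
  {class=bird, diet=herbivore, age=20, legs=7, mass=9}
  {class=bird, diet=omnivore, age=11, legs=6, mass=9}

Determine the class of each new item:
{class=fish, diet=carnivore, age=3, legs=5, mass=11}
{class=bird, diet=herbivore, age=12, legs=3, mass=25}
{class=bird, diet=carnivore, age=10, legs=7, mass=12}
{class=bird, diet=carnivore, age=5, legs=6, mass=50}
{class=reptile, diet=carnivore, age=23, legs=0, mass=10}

Positive, Negative, Negative, Negative, Positive

'Positive' ⟺ class is not bird AND mass ≤ 11.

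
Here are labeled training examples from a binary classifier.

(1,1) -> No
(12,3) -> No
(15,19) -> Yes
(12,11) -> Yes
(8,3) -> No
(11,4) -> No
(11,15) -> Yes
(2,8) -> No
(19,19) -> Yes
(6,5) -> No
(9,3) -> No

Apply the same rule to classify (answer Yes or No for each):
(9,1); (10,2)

No, No

The rule appears to be: sum ≥ 23.
(9,1): No (9+1 = 10).
(10,2): No (10+2 = 12).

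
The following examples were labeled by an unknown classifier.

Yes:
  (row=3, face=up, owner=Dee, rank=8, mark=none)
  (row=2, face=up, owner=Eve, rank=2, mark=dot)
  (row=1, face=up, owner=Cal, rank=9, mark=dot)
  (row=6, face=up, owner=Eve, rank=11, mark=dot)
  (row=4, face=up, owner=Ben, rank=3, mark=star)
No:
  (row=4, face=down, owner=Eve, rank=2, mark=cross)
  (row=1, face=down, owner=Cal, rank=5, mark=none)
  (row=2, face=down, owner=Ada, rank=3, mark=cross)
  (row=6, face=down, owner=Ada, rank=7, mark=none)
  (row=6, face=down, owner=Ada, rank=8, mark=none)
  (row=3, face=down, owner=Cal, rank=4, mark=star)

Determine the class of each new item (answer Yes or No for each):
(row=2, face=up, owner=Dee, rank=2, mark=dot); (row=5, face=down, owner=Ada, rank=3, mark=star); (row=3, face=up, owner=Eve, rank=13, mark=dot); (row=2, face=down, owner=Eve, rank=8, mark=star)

'Yes' ⟺ face is up.
(row=2, face=up, owner=Dee, rank=2, mark=dot) → face is up → Yes. (row=5, face=down, owner=Ada, rank=3, mark=star) → face is down → No. (row=3, face=up, owner=Eve, rank=13, mark=dot) → face is up → Yes. (row=2, face=down, owner=Eve, rank=8, mark=star) → face is down → No.

Yes, No, Yes, No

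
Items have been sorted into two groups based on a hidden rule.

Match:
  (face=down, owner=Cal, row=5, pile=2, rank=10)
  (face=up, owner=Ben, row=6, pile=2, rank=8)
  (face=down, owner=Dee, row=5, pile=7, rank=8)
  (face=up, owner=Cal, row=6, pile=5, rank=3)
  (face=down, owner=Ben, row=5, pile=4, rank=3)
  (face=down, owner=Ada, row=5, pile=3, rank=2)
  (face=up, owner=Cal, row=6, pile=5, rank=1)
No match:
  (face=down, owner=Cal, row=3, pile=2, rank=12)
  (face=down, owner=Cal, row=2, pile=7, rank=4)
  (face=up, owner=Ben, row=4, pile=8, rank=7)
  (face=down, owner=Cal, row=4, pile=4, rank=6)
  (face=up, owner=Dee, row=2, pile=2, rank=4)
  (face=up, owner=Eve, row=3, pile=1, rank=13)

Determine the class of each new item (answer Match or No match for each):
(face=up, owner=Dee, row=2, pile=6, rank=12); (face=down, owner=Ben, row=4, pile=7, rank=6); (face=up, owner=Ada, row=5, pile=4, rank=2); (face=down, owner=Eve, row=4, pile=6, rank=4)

A rule that fits every label: row ≥ 5 — true of each 'Match' example, false of each 'No match' one.
No match: (face=up, owner=Dee, row=2, pile=6, rank=12), since row = 2.
No match: (face=down, owner=Ben, row=4, pile=7, rank=6), since row = 4.
Match: (face=up, owner=Ada, row=5, pile=4, rank=2), since row = 5.
No match: (face=down, owner=Eve, row=4, pile=6, rank=4), since row = 4.

No match, No match, Match, No match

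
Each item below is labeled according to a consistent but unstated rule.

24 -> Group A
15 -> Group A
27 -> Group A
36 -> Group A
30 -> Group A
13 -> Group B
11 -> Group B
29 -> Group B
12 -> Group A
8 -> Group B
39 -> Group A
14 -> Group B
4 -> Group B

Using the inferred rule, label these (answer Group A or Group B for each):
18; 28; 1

Group A, Group B, Group B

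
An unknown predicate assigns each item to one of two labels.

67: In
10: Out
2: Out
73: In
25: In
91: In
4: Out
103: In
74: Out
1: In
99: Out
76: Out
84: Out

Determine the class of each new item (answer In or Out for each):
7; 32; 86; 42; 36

In, Out, Out, Out, Out

Rule: ≡ 1 (mod 6). This holds for each 'In' example and fails for each 'Out' one.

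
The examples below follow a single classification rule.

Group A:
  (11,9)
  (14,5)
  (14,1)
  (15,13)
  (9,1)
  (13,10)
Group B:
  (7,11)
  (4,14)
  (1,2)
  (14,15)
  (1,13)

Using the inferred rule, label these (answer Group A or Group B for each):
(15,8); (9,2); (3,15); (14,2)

Group A, Group A, Group B, Group A

A rule that fits every label: first > second — true of each 'Group A' example, false of each 'Group B' one.
(15,8): 15 > 8, matches → Group A.
(9,2): 9 > 2, matches → Group A.
(3,15): 3 < 15, does not pass → Group B.
(14,2): 14 > 2, matches → Group A.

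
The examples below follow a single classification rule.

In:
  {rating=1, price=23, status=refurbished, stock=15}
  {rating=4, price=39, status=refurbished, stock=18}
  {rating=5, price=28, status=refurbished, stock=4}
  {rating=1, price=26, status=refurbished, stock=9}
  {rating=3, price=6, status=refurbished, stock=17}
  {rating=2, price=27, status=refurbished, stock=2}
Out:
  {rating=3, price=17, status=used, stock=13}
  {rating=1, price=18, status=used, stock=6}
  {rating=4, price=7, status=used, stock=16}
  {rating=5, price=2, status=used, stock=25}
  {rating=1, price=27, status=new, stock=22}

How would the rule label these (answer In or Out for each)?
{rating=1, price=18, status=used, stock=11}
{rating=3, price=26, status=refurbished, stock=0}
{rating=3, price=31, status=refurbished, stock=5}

Looking at the examples, the only property every 'In' case has and every 'Out' case lacks is: status is refurbished.

Out, In, In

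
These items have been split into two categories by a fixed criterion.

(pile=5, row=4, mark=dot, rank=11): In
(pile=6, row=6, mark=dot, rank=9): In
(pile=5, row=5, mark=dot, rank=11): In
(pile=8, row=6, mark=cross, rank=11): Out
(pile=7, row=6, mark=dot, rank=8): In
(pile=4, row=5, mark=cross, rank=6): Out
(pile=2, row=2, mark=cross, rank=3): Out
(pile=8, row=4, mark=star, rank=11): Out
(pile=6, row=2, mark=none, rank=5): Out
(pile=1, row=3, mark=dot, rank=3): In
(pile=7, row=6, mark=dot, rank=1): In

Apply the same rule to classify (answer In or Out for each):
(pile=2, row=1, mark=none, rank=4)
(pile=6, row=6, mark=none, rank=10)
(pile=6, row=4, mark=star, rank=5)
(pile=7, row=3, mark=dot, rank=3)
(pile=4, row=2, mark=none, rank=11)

Comparing the two groups points to one rule — mark is dot.
(pile=2, row=1, mark=none, rank=4) — mark is none, hence Out. (pile=6, row=6, mark=none, rank=10) — mark is none, hence Out. (pile=6, row=4, mark=star, rank=5) — mark is star, hence Out. (pile=7, row=3, mark=dot, rank=3) — mark is dot, hence In. (pile=4, row=2, mark=none, rank=11) — mark is none, hence Out.

Out, Out, Out, In, Out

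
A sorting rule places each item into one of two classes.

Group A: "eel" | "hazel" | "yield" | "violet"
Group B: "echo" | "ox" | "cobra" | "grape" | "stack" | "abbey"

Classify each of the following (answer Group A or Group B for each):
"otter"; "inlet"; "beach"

The simplest hypothesis consistent with all the labels is: contains 'l'.

Group B, Group A, Group B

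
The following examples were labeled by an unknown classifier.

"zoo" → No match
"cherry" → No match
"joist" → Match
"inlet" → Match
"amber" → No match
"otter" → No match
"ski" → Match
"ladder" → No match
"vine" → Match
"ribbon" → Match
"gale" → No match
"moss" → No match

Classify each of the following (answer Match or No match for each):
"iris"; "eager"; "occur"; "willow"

Match, No match, No match, Match

All 'Match' examples share one property — contains 'i' — and every 'No match' example lacks it.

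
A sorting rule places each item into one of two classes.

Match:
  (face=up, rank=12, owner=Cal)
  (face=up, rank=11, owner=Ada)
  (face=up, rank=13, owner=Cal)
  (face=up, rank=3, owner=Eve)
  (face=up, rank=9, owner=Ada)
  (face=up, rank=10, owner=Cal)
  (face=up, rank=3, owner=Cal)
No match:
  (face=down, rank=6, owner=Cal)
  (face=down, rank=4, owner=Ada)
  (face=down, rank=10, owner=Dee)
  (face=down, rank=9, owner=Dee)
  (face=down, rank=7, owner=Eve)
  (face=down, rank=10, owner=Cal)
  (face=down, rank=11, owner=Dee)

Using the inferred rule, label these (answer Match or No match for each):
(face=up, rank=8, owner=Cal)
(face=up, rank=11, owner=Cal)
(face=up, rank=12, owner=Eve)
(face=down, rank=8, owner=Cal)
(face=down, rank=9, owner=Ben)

Match, Match, Match, No match, No match

Looking at the examples, the only property every 'Match' case has and every 'No match' case lacks is: face is up.
Match: (face=up, rank=8, owner=Cal), since face is up. Match: (face=up, rank=11, owner=Cal), since face is up. Match: (face=up, rank=12, owner=Eve), since face is up. No match: (face=down, rank=8, owner=Cal), since face is down. No match: (face=down, rank=9, owner=Ben), since face is down.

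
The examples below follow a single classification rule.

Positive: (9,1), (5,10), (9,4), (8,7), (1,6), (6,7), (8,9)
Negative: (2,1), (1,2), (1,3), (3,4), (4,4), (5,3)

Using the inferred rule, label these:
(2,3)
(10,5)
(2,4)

Negative, Positive, Negative

The rule appears to be: max ≥ 6.
Negative: (2,3), since max 3.
Positive: (10,5), since max 10.
Negative: (2,4), since max 4.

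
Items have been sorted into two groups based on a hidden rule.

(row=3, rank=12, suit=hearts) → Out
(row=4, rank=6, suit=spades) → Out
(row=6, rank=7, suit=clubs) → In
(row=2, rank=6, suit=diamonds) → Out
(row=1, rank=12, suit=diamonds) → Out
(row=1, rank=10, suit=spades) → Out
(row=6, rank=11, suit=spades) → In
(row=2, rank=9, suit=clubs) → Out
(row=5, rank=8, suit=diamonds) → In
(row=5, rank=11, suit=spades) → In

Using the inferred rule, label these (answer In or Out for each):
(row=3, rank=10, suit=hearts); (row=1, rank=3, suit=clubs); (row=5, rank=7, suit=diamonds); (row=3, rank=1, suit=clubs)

Every 'In' example satisfies: row ≥ 5. None of the 'Out' examples do.

Out, Out, In, Out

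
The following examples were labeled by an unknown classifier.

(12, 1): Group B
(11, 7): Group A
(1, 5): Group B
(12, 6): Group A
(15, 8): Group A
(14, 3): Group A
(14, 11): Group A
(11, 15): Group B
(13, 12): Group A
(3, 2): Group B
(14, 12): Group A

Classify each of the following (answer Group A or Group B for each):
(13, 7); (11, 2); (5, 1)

Group A, Group B, Group B

'Group A' ⟺ first > second AND sum ≥ 17.
Group A: (13, 7), since 13 > 7, 13+7 = 20.
Group B: (11, 2), since 11 > 2, 11+2 = 13.
Group B: (5, 1), since 5 > 1, 5+1 = 6.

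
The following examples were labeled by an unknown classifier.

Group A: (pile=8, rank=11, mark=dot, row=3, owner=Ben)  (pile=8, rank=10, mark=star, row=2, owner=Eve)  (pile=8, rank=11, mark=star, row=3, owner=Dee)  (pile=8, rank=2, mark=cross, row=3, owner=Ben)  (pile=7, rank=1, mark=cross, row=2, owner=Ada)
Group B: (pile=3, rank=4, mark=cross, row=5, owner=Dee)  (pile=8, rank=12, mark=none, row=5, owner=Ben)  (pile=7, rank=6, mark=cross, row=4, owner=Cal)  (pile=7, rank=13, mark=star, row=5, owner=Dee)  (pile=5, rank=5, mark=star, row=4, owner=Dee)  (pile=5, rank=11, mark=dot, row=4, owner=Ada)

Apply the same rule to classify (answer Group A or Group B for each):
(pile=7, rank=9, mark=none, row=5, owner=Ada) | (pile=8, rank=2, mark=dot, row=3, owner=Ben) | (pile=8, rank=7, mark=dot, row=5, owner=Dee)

'Group A' ⟺ row ≤ 3.
(pile=7, rank=9, mark=none, row=5, owner=Ada) — row = 5, hence Group B. (pile=8, rank=2, mark=dot, row=3, owner=Ben) — row = 3, hence Group A. (pile=8, rank=7, mark=dot, row=5, owner=Dee) — row = 5, hence Group B.

Group B, Group A, Group B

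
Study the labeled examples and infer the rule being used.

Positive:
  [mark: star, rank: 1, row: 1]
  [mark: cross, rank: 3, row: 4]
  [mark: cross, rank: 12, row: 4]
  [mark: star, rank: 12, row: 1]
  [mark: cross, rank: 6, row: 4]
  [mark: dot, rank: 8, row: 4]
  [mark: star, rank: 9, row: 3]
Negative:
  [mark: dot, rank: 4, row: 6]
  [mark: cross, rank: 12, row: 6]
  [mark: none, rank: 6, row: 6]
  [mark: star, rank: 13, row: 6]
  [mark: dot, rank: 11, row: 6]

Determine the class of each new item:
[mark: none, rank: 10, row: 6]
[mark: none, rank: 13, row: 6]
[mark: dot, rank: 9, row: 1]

Negative, Negative, Positive

The distinguishing property — row ≤ 4 — holds for all the 'Positive' cases and none of the 'Negative' cases.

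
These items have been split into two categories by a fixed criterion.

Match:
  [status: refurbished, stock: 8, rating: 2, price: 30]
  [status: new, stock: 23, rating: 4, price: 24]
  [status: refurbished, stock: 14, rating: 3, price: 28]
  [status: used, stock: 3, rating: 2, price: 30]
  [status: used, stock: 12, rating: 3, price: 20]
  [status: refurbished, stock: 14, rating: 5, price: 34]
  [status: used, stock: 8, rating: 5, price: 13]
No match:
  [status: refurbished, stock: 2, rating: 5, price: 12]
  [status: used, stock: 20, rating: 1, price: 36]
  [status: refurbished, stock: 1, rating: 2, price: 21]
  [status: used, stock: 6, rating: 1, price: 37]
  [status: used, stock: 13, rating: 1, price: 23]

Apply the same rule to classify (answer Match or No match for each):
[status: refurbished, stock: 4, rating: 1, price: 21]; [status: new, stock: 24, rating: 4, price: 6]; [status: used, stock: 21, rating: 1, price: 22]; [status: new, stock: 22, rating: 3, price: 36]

The classifier is using: rating ≥ 2 AND stock ≥ 3.

No match, Match, No match, Match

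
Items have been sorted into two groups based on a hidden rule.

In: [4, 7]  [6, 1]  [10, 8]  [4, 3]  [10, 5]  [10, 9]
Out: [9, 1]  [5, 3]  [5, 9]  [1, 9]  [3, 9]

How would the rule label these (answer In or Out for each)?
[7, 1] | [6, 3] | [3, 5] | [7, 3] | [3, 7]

Out, In, Out, Out, Out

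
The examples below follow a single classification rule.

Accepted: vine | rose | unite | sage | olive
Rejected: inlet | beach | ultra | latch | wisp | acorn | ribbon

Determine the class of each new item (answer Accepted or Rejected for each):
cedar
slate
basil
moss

Rejected, Accepted, Rejected, Rejected

The distinguishing property — ends with 'e' — holds for all the 'Accepted' cases and none of the 'Rejected' cases.
Rejected: cedar, since ends with 'r'. Accepted: slate, since ends with 'e'. Rejected: basil, since ends with 'l'. Rejected: moss, since ends with 's'.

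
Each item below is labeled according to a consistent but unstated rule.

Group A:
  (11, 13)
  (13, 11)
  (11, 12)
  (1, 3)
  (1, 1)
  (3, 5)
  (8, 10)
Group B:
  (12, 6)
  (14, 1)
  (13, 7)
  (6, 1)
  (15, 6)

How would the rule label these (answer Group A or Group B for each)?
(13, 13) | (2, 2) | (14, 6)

'Group A' ⟺ |first − second| ≤ 2.

Group A, Group A, Group B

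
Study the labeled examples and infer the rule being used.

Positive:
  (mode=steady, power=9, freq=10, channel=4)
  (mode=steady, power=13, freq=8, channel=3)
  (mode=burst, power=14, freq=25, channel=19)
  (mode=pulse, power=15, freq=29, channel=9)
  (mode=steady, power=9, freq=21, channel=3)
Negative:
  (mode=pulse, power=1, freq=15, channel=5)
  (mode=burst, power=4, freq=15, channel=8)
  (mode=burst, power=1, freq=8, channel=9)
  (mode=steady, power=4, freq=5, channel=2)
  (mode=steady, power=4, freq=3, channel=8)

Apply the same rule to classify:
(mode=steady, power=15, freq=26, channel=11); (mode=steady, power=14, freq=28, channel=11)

The simplest hypothesis consistent with all the labels is: power ≥ 9.
(mode=steady, power=15, freq=26, channel=11) → power = 15 → Positive.
(mode=steady, power=14, freq=28, channel=11) → power = 14 → Positive.

Positive, Positive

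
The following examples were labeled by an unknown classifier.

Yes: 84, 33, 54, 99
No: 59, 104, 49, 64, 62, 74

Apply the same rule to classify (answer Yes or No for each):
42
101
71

Yes, No, No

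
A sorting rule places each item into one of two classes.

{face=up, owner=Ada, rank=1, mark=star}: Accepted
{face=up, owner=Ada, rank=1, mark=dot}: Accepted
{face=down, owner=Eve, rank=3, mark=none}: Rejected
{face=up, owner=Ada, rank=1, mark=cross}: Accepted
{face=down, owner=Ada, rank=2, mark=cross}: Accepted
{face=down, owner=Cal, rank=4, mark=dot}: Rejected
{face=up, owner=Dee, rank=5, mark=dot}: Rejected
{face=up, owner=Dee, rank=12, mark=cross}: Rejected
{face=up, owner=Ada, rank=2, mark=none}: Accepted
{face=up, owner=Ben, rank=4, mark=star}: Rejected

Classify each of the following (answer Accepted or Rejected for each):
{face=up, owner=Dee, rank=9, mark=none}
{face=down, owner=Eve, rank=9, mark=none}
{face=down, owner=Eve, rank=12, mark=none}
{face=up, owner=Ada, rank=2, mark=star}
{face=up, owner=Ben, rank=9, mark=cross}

The distinguishing property — owner is Ada — holds for all the 'Accepted' cases and none of the 'Rejected' cases.
{face=up, owner=Dee, rank=9, mark=none}: owner is Dee — fails this test, so Rejected.
{face=down, owner=Eve, rank=9, mark=none}: owner is Eve — fails this test, so Rejected.
{face=down, owner=Eve, rank=12, mark=none}: owner is Eve — fails this test, so Rejected.
{face=up, owner=Ada, rank=2, mark=star}: owner is Ada — passes, so Accepted.
{face=up, owner=Ben, rank=9, mark=cross}: owner is Ben — fails this test, so Rejected.

Rejected, Rejected, Rejected, Accepted, Rejected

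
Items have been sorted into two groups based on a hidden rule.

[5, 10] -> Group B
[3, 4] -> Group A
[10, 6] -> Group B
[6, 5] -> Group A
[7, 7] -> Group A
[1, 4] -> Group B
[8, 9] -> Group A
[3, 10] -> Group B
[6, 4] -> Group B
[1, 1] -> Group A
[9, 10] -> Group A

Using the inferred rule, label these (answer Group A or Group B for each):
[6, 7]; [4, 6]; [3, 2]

The distinguishing property — |first − second| ≤ 1 — holds for all the 'Group A' cases and none of the 'Group B' cases.

Group A, Group B, Group A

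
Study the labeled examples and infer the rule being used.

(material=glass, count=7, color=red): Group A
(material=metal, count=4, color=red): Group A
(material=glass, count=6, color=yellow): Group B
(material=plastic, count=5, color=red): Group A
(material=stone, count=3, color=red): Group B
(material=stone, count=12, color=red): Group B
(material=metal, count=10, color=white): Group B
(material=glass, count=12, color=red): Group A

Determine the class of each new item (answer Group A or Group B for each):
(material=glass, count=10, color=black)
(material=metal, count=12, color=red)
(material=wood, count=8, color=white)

'Group A' ⟺ color is red AND material is not stone.
Group B: (material=glass, count=10, color=black), since color is black, material is glass. Group A: (material=metal, count=12, color=red), since color is red, material is metal. Group B: (material=wood, count=8, color=white), since color is white, material is wood.

Group B, Group A, Group B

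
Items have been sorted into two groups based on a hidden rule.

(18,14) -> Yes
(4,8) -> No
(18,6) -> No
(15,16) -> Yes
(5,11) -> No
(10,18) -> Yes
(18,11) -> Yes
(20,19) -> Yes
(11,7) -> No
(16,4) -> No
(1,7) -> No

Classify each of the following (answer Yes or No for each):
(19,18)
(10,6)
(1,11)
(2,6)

Yes, No, No, No

The simplest hypothesis consistent with all the labels is: sum ≥ 28.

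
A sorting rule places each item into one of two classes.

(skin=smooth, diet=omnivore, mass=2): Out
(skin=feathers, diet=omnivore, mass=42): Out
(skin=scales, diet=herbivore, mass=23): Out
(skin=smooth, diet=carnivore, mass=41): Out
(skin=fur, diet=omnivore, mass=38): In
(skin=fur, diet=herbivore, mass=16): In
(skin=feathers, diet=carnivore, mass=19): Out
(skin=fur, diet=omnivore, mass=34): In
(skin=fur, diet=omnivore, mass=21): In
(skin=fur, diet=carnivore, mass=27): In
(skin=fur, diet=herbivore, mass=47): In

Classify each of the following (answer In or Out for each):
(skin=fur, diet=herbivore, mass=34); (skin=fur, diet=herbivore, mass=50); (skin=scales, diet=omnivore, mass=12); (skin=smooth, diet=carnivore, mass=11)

In, In, Out, Out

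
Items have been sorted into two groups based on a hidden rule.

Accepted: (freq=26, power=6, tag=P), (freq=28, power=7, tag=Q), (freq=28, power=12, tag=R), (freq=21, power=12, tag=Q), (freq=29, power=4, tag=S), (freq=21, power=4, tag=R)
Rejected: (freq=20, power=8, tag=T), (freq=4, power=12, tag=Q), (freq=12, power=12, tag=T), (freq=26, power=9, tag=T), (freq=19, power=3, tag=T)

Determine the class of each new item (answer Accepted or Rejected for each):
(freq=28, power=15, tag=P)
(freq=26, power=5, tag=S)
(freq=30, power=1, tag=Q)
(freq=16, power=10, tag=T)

Accepted, Accepted, Accepted, Rejected

The distinguishing property — power ≠ 9 AND freq ≥ 21 — holds for all the 'Accepted' cases and none of the 'Rejected' cases.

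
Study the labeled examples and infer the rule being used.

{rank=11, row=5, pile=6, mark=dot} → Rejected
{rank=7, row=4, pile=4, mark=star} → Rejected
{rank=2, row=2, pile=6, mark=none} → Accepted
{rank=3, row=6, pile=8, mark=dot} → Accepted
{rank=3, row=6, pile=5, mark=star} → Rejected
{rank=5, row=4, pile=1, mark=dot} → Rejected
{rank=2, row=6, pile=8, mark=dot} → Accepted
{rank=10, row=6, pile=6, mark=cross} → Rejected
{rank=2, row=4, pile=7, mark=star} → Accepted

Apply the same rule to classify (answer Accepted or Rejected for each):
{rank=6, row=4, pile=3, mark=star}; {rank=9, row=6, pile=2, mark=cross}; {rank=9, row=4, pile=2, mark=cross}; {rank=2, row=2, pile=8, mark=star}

Rejected, Rejected, Rejected, Accepted

A rule that fits every label: rank ≤ 3 AND pile ≥ 6 — true of each 'Accepted' example, false of each 'Rejected' one.
Rejected: {rank=6, row=4, pile=3, mark=star}, since rank = 6, pile = 3. Rejected: {rank=9, row=6, pile=2, mark=cross}, since rank = 9, pile = 2. Rejected: {rank=9, row=4, pile=2, mark=cross}, since rank = 9, pile = 2. Accepted: {rank=2, row=2, pile=8, mark=star}, since rank = 2, pile = 8.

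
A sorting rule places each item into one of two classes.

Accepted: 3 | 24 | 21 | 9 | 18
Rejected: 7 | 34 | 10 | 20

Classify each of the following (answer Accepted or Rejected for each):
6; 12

Every 'Accepted' example satisfies: multiple of 3. None of the 'Rejected' examples do.

Accepted, Accepted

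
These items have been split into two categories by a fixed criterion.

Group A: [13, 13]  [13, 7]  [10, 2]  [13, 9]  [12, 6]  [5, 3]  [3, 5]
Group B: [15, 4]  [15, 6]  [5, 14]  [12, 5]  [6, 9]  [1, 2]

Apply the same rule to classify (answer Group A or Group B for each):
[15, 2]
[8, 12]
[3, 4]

Group B, Group A, Group B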